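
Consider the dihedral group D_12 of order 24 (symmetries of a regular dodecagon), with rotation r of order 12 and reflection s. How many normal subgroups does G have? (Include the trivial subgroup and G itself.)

9

G has 34 subgroups. Checking conjugation-invariance by order — order 1: 1/1 normal; order 2: 1/13 normal; order 3: 1/1 normal; order 4: 1/7 normal; order 6: 1/5 normal; order 8: 0/3 normal; order 12: 3/3 normal; order 24: 1/1 normal.
Total normal subgroups: 9.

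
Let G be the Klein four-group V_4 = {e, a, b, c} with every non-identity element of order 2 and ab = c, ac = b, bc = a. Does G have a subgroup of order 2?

Yes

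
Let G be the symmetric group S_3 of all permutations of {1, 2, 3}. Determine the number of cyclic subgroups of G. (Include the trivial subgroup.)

A cyclic subgroup of order d is generated by each of its φ(d) elements of order d, so the cyclic subgroups of order d number (#elements of order d)/φ(d).
Cyclic subgroups by order — order 1: 1; order 2: 3; order 3: 1.
Total: 5.

5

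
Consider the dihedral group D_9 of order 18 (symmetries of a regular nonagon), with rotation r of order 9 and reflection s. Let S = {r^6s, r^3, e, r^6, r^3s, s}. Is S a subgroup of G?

|S| = 6 divides |G| = 18, consistent with Lagrange.
S contains the identity, every element's inverse is in S, and S is closed under ·: it is a subgroup.

Yes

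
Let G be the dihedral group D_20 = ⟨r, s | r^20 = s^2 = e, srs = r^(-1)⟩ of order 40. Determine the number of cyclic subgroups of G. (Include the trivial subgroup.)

26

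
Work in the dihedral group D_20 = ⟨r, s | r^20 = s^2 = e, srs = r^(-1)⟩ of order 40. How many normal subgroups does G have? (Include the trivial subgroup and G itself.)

G has 48 subgroups. Checking conjugation-invariance by order — order 1: 1/1 normal; order 2: 1/21 normal; order 4: 1/11 normal; order 5: 1/1 normal; order 8: 0/5 normal; order 10: 1/5 normal; order 20: 3/3 normal; order 40: 1/1 normal.
Total normal subgroups: 9.

9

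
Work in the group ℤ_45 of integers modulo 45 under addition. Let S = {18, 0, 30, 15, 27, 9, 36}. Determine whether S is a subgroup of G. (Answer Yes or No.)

|S| = 7 does not divide |G| = 45, so by Lagrange S is not a subgroup.

No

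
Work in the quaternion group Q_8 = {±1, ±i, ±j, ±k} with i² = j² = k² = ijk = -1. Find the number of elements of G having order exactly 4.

6

The elements of order 4 are: i, -i, j, -j, k, -k.
That's 6.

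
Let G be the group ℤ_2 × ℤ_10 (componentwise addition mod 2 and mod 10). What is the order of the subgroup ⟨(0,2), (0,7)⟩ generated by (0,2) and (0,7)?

10

|⟨(0,2)⟩| = 5 and |⟨(0,7)⟩| = 10, so |H| is a multiple of lcm(5, 10) = 10 and divides |G| = 20.
Closing under the operation: H = {(0,0), (0,1), (0,2), (0,3), (0,4), (0,5), (0,6), (0,7), (0,8), (0,9)}, so |H| = 10.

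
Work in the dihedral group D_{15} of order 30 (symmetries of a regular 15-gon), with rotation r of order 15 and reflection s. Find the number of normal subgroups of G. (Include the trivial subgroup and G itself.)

G has 28 subgroups. Checking conjugation-invariance by order — order 1: 1/1 normal; order 2: 0/15 normal; order 3: 1/1 normal; order 5: 1/1 normal; order 6: 0/5 normal; order 10: 0/3 normal; order 15: 1/1 normal; order 30: 1/1 normal.
Total normal subgroups: 5.

5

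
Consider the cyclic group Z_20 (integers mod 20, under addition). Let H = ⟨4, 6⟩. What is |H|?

|⟨4⟩| = 5 and |⟨6⟩| = 10, so |H| is a multiple of lcm(5, 10) = 10 and divides |G| = 20.
Closing under the operation: H = {0, 2, 4, 6, 8, 10, 12, 14, 16, 18}, so |H| = 10.

10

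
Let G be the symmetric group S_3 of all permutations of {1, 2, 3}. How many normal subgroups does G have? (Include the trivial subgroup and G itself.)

3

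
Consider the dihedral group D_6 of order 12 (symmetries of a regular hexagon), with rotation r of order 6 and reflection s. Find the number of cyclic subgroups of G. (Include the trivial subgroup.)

Each element a generates a cyclic subgroup ⟨a⟩; distinct elements may generate the same one (a cyclic group of order d has φ(d) generators).
Cyclic subgroups by order — order 1: 1; order 2: 7; order 3: 1; order 6: 1.
Total: 10.

10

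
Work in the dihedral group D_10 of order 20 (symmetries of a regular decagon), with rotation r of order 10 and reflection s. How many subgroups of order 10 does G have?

3

|G| = 20 and 10 | 20, so subgroups of order 10 are possible by Lagrange.
The subgroups of order 10 are: {e, r, r^2, r^3, r^4, r^5, r^6, r^7, r^8, r^9}; {e, r^2, r^4, r^6, r^8, s, r^2s, r^4s, r^6s, r^8s}; {e, r^2, r^4, r^6, r^8, rs, r^3s, r^5s, r^7s, r^9s}.
So G has 3 subgroups of order 10.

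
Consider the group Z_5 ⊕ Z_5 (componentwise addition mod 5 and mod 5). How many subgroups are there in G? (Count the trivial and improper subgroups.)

8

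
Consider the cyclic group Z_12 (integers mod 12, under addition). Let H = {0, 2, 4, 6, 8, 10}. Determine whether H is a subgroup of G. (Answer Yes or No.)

|H| = 6 divides |G| = 12, consistent with Lagrange.
H contains the identity, every element's inverse is in H, and H is closed under +: it is a subgroup.
In fact H = ⟨2⟩.

Yes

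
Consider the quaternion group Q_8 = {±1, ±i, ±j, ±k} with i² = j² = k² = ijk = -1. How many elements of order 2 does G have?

1

The elements of order 2 are: -1.
That's 1.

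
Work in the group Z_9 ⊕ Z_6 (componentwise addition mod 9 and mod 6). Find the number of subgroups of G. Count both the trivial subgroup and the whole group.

|G| = 54, so by Lagrange every subgroup order divides 54. Divisors: 1, 2, 3, 6, 9, 18, 27, 54.
Subgroups by order — order 1: 1; order 2: 1; order 3: 4; order 6: 4; order 9: 4; order 18: 4; order 27: 1; order 54: 1.
Total: 1 + 1 + 4 + 4 + 4 + 4 + 1 + 1 = 20.

20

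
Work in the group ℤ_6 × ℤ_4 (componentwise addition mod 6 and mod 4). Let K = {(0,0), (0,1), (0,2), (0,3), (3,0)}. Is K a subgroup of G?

|K| = 5 does not divide |G| = 24, so by Lagrange K is not a subgroup.

No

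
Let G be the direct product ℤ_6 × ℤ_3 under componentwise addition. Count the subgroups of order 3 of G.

|G| = 18 and 3 | 18, so subgroups of order 3 are possible by Lagrange.
The subgroups of order 3 are: {(0,0), (0,1), (0,2)}; {(0,0), (2,0), (4,0)}; {(0,0), (2,1), (4,2)}; {(0,0), (2,2), (4,1)}.
So G has 4 subgroups of order 3.

4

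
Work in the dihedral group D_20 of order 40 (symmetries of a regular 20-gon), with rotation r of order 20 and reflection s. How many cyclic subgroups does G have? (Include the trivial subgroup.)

A cyclic subgroup of order d is generated by each of its φ(d) elements of order d, so the cyclic subgroups of order d number (#elements of order d)/φ(d).
Cyclic subgroups by order — order 1: 1; order 2: 21; order 4: 1; order 5: 1; order 10: 1; order 20: 1.
Total: 26.

26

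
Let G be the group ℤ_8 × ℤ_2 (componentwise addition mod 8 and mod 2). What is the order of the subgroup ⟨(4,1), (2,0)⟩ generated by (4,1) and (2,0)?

8

|⟨(4,1)⟩| = 2 and |⟨(2,0)⟩| = 4, so |H| is a multiple of lcm(2, 4) = 4 and divides |G| = 16.
Closing under the operation: H = {(0,0), (0,1), (2,0), (2,1), (4,0), (4,1), (6,0), (6,1)}, so |H| = 8.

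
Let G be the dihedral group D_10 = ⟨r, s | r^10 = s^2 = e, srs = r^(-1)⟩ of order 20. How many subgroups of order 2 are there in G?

|G| = 20 and 2 | 20, so subgroups of order 2 are possible by Lagrange.
The subgroups of order 2 are: {e, r^2s}; {e, r^3s}; {e, r^4s}; {e, r^5}; … (11 in all).
So G has 11 subgroups of order 2.

11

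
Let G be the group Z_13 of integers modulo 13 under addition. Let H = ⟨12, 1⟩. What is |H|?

13

|⟨12⟩| = 13 and |⟨1⟩| = 13, so |H| is a multiple of lcm(13, 13) = 13 and divides |G| = 13.
Closing {12, 1} under the group operation gives all of G, so |H| = 13.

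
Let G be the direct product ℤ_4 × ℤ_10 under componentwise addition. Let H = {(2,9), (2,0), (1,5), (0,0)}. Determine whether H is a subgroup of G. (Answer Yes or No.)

No

(1,5) ∈ H but its inverse (3,5) ∉ H, so H is not a subgroup.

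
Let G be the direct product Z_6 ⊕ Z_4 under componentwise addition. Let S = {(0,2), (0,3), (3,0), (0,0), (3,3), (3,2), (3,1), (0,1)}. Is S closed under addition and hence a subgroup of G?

|S| = 8 divides |G| = 24, consistent with Lagrange.
S contains the identity, every element's inverse is in S, and S is closed under +: it is a subgroup.

Yes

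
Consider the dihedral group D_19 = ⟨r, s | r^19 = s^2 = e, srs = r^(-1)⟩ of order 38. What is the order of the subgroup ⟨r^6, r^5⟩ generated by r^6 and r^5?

19

|⟨r^6⟩| = 19 and |⟨r^5⟩| = 19, so |H| is a multiple of lcm(19, 19) = 19 and divides |G| = 38.
Closing under the operation: H = {e, r, r^2, r^3, r^4, r^5, r^6, r^7, r^8, r^9, r^10, r^11, r^12, r^13, r^14, r^15, r^16, r^17, r^18}, so |H| = 19.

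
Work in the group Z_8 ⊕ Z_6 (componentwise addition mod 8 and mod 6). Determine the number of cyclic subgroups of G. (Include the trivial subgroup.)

16

Group the elements of G by the cyclic subgroup they generate; each cyclic subgroup of order d accounts for φ(d) elements.
Cyclic subgroups by order — order 1: 1; order 2: 3; order 3: 1; order 4: 2; order 6: 3; order 8: 2; order 12: 2; order 24: 2.
Total: 16.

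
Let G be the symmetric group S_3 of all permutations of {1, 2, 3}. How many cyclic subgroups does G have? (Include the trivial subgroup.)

Each element a generates a cyclic subgroup ⟨a⟩; distinct elements may generate the same one (a cyclic group of order d has φ(d) generators).
Cyclic subgroups by order — order 1: 1; order 2: 3; order 3: 1.
Total: 5.

5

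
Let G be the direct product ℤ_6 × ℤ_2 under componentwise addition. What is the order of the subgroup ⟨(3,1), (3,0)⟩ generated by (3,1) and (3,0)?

|⟨(3,1)⟩| = 2 and |⟨(3,0)⟩| = 2, so |H| is a multiple of lcm(2, 2) = 2 and divides |G| = 12.
Closing under the operation: H = {(0,0), (0,1), (3,0), (3,1)}, so |H| = 4.

4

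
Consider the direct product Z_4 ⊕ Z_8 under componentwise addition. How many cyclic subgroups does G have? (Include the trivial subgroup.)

14

Each element a generates a cyclic subgroup ⟨a⟩; distinct elements may generate the same one (a cyclic group of order d has φ(d) generators).
Cyclic subgroups by order — order 1: 1; order 2: 3; order 4: 6; order 8: 4.
Total: 14.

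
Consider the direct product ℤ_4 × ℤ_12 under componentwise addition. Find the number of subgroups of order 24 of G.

|G| = 48 and 24 | 48, so subgroups of order 24 are possible by Lagrange.
The subgroups of order 24 are: {(0,0), (0,1), (0,2), (0,3), (0,4), (0,5), (0,6), (0,7), (0,8), (0,9), (0,10), (0,11), (2,0), (2,1), (2,2), (2,3), (2,4), (2,5), (2,6), (2,7), (2,8), (2,9), (2,10), (2,11)}; {(0,0), (0,2), (0,4), (0,6), (0,8), (0,10), (1,0), (1,2), (1,4), (1,6), (1,8), (1,10), (2,0), (2,2), (2,4), (2,6), (2,8), (2,10), (3,0), (3,2), (3,4), (3,6), (3,8), (3,10)}; {(0,0), (0,2), (0,4), (0,6), (0,8), (0,10), (1,1), (1,3), (1,5), (1,7), (1,9), (1,11), (2,0), (2,2), (2,4), (2,6), (2,8), (2,10), (3,1), (3,3), (3,5), (3,7), (3,9), (3,11)}.
So G has 3 subgroups of order 24.

3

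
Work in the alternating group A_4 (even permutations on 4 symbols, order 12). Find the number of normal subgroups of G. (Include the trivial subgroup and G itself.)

G has 10 subgroups. Checking conjugation-invariance by order — order 1: 1/1 normal; order 2: 0/3 normal; order 3: 0/4 normal; order 4: 1/1 normal; order 12: 1/1 normal.
Total normal subgroups: 3.

3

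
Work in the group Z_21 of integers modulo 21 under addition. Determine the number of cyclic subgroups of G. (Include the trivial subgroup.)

A cyclic subgroup of order d is generated by each of its φ(d) elements of order d, so the cyclic subgroups of order d number (#elements of order d)/φ(d).
Cyclic subgroups by order — order 1: 1; order 3: 1; order 7: 1; order 21: 1.
Total: 4.

4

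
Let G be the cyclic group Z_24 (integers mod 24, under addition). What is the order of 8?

3

In Z_24, the order of an element a is n/gcd(a, n).
gcd(8, 24) = 8, so |⟨8⟩| = 24/8 = 3.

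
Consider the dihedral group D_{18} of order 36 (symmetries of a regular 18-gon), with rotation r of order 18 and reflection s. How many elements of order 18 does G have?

6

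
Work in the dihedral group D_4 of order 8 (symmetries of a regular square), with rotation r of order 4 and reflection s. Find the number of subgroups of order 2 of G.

|G| = 8 and 2 | 8, so subgroups of order 2 are possible by Lagrange.
The subgroups of order 2 are: {e, r^2}; {e, r^2s}; {e, r^3s}; {e, rs}; … (5 in all).
So G has 5 subgroups of order 2.

5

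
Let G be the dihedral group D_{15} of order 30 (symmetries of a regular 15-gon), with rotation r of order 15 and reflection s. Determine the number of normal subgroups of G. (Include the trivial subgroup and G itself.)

G has 28 subgroups. Checking conjugation-invariance by order — order 1: 1/1 normal; order 2: 0/15 normal; order 3: 1/1 normal; order 5: 1/1 normal; order 6: 0/5 normal; order 10: 0/3 normal; order 15: 1/1 normal; order 30: 1/1 normal.
Total normal subgroups: 5.

5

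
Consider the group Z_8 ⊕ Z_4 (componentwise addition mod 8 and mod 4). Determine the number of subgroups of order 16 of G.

|G| = 32 and 16 | 32, so subgroups of order 16 are possible by Lagrange.
The subgroups of order 16 are: {(0,0), (0,1), (0,2), (0,3), (2,0), (2,1), (2,2), (2,3), (4,0), (4,1), (4,2), (4,3), (6,0), (6,1), (6,2), (6,3)}; {(0,0), (0,2), (1,0), (1,2), (2,0), (2,2), (3,0), (3,2), (4,0), (4,2), (5,0), (5,2), (6,0), (6,2), (7,0), (7,2)}; {(0,0), (0,2), (1,1), (1,3), (2,0), (2,2), (3,1), (3,3), (4,0), (4,2), (5,1), (5,3), (6,0), (6,2), (7,1), (7,3)}.
So G has 3 subgroups of order 16.

3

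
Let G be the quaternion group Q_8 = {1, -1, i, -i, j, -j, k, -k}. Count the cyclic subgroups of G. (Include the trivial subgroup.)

5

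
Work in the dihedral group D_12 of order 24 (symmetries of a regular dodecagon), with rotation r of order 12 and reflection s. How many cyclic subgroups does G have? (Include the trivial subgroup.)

Group the elements of G by the cyclic subgroup they generate; each cyclic subgroup of order d accounts for φ(d) elements.
Cyclic subgroups by order — order 1: 1; order 2: 13; order 3: 1; order 4: 1; order 6: 1; order 12: 1.
Total: 18.

18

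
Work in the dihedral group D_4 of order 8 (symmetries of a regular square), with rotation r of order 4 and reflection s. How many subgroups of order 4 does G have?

|G| = 8 and 4 | 8, so subgroups of order 4 are possible by Lagrange.
The subgroups of order 4 are: {e, r, r^2, r^3}; {e, r^2, s, r^2s}; {e, r^2, rs, r^3s}.
So G has 3 subgroups of order 4.

3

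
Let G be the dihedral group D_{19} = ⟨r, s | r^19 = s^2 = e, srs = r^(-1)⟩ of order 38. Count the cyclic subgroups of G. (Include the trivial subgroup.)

21

Each element a generates a cyclic subgroup ⟨a⟩; distinct elements may generate the same one (a cyclic group of order d has φ(d) generators).
Cyclic subgroups by order — order 1: 1; order 2: 19; order 19: 1.
Total: 21.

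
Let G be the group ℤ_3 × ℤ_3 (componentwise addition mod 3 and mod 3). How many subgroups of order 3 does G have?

|G| = 9 and 3 | 9, so subgroups of order 3 are possible by Lagrange.
The subgroups of order 3 are: {(0,0), (0,1), (0,2)}; {(0,0), (1,0), (2,0)}; {(0,0), (1,1), (2,2)}; {(0,0), (1,2), (2,1)}.
So G has 4 subgroups of order 3.

4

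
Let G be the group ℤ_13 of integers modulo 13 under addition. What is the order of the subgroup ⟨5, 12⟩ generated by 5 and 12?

13

|⟨5⟩| = 13 and |⟨12⟩| = 13, so |H| is a multiple of lcm(13, 13) = 13 and divides |G| = 13.
Closing {5, 12} under the group operation gives all of G, so |H| = 13.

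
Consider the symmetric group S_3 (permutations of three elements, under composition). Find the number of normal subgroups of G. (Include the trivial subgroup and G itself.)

G has 6 subgroups. Checking conjugation-invariance by order — order 1: 1/1 normal; order 2: 0/3 normal; order 3: 1/1 normal; order 6: 1/1 normal.
Total normal subgroups: 3.

3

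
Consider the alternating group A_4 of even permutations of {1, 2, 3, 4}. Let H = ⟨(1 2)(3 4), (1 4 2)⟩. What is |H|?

|⟨(1 2)(3 4)⟩| = 2 and |⟨(1 4 2)⟩| = 3, so |H| is a multiple of lcm(2, 3) = 6 and divides |G| = 12.
Closing {(1 2)(3 4), (1 4 2)} under the group operation gives all of G, so |H| = 12.

12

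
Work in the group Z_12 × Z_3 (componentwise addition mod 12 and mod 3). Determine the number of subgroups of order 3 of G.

4

|G| = 36 and 3 | 36, so subgroups of order 3 are possible by Lagrange.
The subgroups of order 3 are: {(0,0), (0,1), (0,2)}; {(0,0), (4,0), (8,0)}; {(0,0), (4,1), (8,2)}; {(0,0), (4,2), (8,1)}.
So G has 4 subgroups of order 3.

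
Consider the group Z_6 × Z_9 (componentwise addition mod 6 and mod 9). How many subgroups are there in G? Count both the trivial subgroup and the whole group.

20

|G| = 54, so by Lagrange every subgroup order divides 54. Divisors: 1, 2, 3, 6, 9, 18, 27, 54.
Subgroups by order — order 1: 1; order 2: 1; order 3: 4; order 6: 4; order 9: 4; order 18: 4; order 27: 1; order 54: 1.
Total: 1 + 1 + 4 + 4 + 4 + 4 + 1 + 1 = 20.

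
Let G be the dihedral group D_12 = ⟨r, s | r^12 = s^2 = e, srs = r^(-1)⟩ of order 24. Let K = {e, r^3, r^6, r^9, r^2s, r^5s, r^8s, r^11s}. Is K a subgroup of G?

Yes

|K| = 8 divides |G| = 24, consistent with Lagrange.
K contains the identity, every element's inverse is in K, and K is closed under ·: it is a subgroup.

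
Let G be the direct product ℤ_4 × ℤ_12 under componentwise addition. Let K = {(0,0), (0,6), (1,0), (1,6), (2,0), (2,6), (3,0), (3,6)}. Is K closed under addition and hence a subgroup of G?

Yes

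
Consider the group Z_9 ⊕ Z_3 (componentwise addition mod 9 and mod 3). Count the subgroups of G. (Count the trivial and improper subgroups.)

10

|G| = 27, so by Lagrange every subgroup order divides 27. Divisors: 1, 3, 9, 27.
Subgroups by order — order 1: 1; order 3: 4; order 9: 4; order 27: 1.
Total: 1 + 4 + 4 + 1 = 10.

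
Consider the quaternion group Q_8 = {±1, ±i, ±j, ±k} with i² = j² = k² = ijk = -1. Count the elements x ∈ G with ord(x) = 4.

The elements of order 4 are: i, -i, j, -j, k, -k.
That's 6.

6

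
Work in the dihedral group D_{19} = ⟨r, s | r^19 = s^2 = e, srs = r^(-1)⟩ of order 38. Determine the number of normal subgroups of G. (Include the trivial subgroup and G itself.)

G has 22 subgroups. Checking conjugation-invariance by order — order 1: 1/1 normal; order 2: 0/19 normal; order 19: 1/1 normal; order 38: 1/1 normal.
Total normal subgroups: 3.

3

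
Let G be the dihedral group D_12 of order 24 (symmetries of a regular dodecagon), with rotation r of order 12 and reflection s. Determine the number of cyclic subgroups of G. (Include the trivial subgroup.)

Each element a generates a cyclic subgroup ⟨a⟩; distinct elements may generate the same one (a cyclic group of order d has φ(d) generators).
Cyclic subgroups by order — order 1: 1; order 2: 13; order 3: 1; order 4: 1; order 6: 1; order 12: 1.
Total: 18.

18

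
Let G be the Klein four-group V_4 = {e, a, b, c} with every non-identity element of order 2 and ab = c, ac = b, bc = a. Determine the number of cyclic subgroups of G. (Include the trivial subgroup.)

4

Each element a generates a cyclic subgroup ⟨a⟩; distinct elements may generate the same one (a cyclic group of order d has φ(d) generators).
Cyclic subgroups by order — order 1: 1; order 2: 3.
Total: 4.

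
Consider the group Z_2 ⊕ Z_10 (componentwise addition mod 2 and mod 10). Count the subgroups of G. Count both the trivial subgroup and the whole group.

10

|G| = 20, so by Lagrange every subgroup order divides 20. Divisors: 1, 2, 4, 5, 10, 20.
Subgroups by order — order 1: 1; order 2: 3; order 4: 1; order 5: 1; order 10: 3; order 20: 1.
Total: 1 + 3 + 1 + 1 + 3 + 1 = 10.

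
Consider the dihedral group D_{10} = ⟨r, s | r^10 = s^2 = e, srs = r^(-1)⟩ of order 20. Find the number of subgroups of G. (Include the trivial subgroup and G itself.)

22

|G| = 20, so by Lagrange every subgroup order divides 20. Divisors: 1, 2, 4, 5, 10, 20.
Subgroups by order — order 1: 1; order 2: 11; order 4: 5; order 5: 1; order 10: 3; order 20: 1.
Total: 1 + 11 + 5 + 1 + 3 + 1 = 22.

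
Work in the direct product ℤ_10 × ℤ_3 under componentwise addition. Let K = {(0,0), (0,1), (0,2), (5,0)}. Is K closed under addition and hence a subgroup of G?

No

|K| = 4 does not divide |G| = 30, so by Lagrange K is not a subgroup.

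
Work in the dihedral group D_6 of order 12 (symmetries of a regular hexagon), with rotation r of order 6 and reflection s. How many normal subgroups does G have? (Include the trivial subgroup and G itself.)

7

G has 16 subgroups. Checking conjugation-invariance by order — order 1: 1/1 normal; order 2: 1/7 normal; order 3: 1/1 normal; order 4: 0/3 normal; order 6: 3/3 normal; order 12: 1/1 normal.
Total normal subgroups: 7.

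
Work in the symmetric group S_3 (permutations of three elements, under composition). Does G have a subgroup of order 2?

Yes

2 | 6. A subgroup of order 2 is {e, (1 2)}.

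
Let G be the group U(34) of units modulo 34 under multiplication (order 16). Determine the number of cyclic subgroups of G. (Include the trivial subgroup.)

A cyclic subgroup of order d is generated by each of its φ(d) elements of order d, so the cyclic subgroups of order d number (#elements of order d)/φ(d).
Cyclic subgroups by order — order 1: 1; order 2: 1; order 4: 1; order 8: 1; order 16: 1.
Total: 5.

5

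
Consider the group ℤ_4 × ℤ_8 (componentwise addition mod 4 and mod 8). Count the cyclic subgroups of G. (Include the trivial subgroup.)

14

A cyclic subgroup of order d is generated by each of its φ(d) elements of order d, so the cyclic subgroups of order d number (#elements of order d)/φ(d).
Cyclic subgroups by order — order 1: 1; order 2: 3; order 4: 6; order 8: 4.
Total: 14.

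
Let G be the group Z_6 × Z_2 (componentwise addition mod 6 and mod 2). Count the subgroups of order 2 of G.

3

|G| = 12 and 2 | 12, so subgroups of order 2 are possible by Lagrange.
The subgroups of order 2 are: {(0,0), (0,1)}; {(0,0), (3,0)}; {(0,0), (3,1)}.
So G has 3 subgroups of order 2.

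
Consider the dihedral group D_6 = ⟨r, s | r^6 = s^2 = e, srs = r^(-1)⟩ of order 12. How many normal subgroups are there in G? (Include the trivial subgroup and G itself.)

G has 16 subgroups. Checking conjugation-invariance by order — order 1: 1/1 normal; order 2: 1/7 normal; order 3: 1/1 normal; order 4: 0/3 normal; order 6: 3/3 normal; order 12: 1/1 normal.
Total normal subgroups: 7.

7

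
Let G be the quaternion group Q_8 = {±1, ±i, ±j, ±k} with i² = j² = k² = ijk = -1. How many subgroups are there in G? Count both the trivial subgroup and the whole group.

6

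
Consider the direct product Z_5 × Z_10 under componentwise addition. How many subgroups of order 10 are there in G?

6

|G| = 50 and 10 | 50, so subgroups of order 10 are possible by Lagrange.
The subgroups of order 10 are: {(0,0), (0,1), (0,2), (0,3), (0,4), (0,5), (0,6), (0,7), (0,8), (0,9)}; {(0,0), (0,5), (1,0), (1,5), (2,0), (2,5), (3,0), (3,5), (4,0), (4,5)}; {(0,0), (0,5), (1,1), (1,6), (2,2), (2,7), (3,3), (3,8), (4,4), (4,9)}; {(0,0), (0,5), (1,2), (1,7), (2,4), (2,9), (3,1), (3,6), (4,3), (4,8)}; … (6 in all).
So G has 6 subgroups of order 10.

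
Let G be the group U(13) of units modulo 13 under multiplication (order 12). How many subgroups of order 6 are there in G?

|G| = 12 and 6 | 12, so subgroups of order 6 are possible by Lagrange.
The subgroups of order 6 are: {1, 3, 4, 9, 10, 12}.
So G has 1 subgroup of order 6.

1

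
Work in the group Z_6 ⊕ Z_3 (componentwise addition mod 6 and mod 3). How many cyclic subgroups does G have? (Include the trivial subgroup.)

Each element a generates a cyclic subgroup ⟨a⟩; distinct elements may generate the same one (a cyclic group of order d has φ(d) generators).
Cyclic subgroups by order — order 1: 1; order 2: 1; order 3: 4; order 6: 4.
Total: 10.

10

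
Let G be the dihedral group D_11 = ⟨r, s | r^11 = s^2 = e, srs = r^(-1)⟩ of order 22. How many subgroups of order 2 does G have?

11

|G| = 22 and 2 | 22, so subgroups of order 2 are possible by Lagrange.
The subgroups of order 2 are: {e, r^10s}; {e, r^2s}; {e, r^3s}; {e, r^4s}; … (11 in all).
So G has 11 subgroups of order 2.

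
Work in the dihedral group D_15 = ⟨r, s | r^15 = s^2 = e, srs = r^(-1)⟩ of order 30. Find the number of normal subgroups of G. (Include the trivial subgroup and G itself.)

5

G has 28 subgroups. Checking conjugation-invariance by order — order 1: 1/1 normal; order 2: 0/15 normal; order 3: 1/1 normal; order 5: 1/1 normal; order 6: 0/5 normal; order 10: 0/3 normal; order 15: 1/1 normal; order 30: 1/1 normal.
Total normal subgroups: 5.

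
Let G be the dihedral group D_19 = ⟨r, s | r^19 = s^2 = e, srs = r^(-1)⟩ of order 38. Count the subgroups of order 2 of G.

19

|G| = 38 and 2 | 38, so subgroups of order 2 are possible by Lagrange.
The subgroups of order 2 are: {e, r^10s}; {e, r^11s}; {e, r^12s}; {e, r^13s}; … (19 in all).
So G has 19 subgroups of order 2.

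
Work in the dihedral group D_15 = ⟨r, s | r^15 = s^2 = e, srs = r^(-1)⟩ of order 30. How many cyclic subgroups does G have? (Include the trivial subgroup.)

19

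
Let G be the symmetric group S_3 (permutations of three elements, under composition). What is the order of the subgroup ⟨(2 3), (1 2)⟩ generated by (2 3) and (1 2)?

|⟨(2 3)⟩| = 2 and |⟨(1 2)⟩| = 2, so |H| is a multiple of lcm(2, 2) = 2 and divides |G| = 6.
Closing {(2 3), (1 2)} under the group operation gives all of G, so |H| = 6.

6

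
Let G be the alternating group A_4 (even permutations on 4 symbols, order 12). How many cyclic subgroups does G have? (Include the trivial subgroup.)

8

Group the elements of G by the cyclic subgroup they generate; each cyclic subgroup of order d accounts for φ(d) elements.
Cyclic subgroups by order — order 1: 1; order 2: 3; order 3: 4.
Total: 8.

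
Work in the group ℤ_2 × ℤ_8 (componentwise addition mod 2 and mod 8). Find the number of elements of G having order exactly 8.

An element (a,b) has order lcm(ord(a), ord(b)); count pairs with lcm equal to 8.
Enumerating gives 8 such elements.

8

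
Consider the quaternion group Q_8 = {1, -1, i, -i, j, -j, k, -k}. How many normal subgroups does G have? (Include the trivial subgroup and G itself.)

G has 6 subgroups. Checking conjugation-invariance by order — order 1: 1/1 normal; order 2: 1/1 normal; order 4: 3/3 normal; order 8: 1/1 normal.
Total normal subgroups: 6.

6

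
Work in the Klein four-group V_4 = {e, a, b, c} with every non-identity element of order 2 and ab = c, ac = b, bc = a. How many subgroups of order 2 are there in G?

|G| = 4 and 2 | 4, so subgroups of order 2 are possible by Lagrange.
The subgroups of order 2 are: {e, a}; {e, b}; {e, c}.
So G has 3 subgroups of order 2.

3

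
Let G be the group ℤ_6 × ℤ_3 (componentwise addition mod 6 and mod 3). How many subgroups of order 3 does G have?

4

|G| = 18 and 3 | 18, so subgroups of order 3 are possible by Lagrange.
The subgroups of order 3 are: {(0,0), (0,1), (0,2)}; {(0,0), (2,0), (4,0)}; {(0,0), (2,1), (4,2)}; {(0,0), (2,2), (4,1)}.
So G has 4 subgroups of order 3.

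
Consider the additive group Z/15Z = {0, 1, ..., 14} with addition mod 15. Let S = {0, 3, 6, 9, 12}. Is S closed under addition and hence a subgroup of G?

Yes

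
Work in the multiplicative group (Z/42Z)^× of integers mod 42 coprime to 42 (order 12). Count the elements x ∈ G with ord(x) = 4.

No element of G has order 4 (even though 4 | 12).

0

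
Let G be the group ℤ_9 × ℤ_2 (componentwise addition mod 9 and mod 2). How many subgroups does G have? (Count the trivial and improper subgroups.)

|G| = 18, so by Lagrange every subgroup order divides 18. Divisors: 1, 2, 3, 6, 9, 18.
Subgroups by order — order 1: 1; order 2: 1; order 3: 1; order 6: 1; order 9: 1; order 18: 1.
Total: 1 + 1 + 1 + 1 + 1 + 1 = 6.

6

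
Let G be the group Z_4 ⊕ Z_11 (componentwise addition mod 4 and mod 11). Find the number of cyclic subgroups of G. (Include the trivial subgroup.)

6

Group the elements of G by the cyclic subgroup they generate; each cyclic subgroup of order d accounts for φ(d) elements.
Cyclic subgroups by order — order 1: 1; order 2: 1; order 4: 1; order 11: 1; order 22: 1; order 44: 1.
Total: 6.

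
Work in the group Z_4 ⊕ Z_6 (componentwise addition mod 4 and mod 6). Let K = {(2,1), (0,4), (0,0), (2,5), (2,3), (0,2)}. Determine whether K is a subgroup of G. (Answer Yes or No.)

Yes

|K| = 6 divides |G| = 24, consistent with Lagrange.
K contains the identity, every element's inverse is in K, and K is closed under +: it is a subgroup.
In fact K = ⟨(2,1)⟩.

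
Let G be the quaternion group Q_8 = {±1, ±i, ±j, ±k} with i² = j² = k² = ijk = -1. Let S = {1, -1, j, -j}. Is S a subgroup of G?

|S| = 4 divides |G| = 8, consistent with Lagrange.
S contains the identity, every element's inverse is in S, and S is closed under ·: it is a subgroup.
In fact S = ⟨j⟩.

Yes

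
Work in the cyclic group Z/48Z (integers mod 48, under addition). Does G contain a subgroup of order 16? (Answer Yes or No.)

16 | 48. A subgroup of order 16 is {0, 3, 6, 9, 12, 15, 18, 21, 24, 27, 30, 33, 36, 39, 42, 45}.

Yes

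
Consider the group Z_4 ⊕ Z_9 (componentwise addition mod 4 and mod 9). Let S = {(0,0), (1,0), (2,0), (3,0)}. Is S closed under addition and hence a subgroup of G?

|S| = 4 divides |G| = 36, consistent with Lagrange.
S contains the identity, every element's inverse is in S, and S is closed under +: it is a subgroup.
In fact S = ⟨(1,0)⟩.

Yes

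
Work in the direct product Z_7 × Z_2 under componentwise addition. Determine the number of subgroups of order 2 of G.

|G| = 14 and 2 | 14, so subgroups of order 2 are possible by Lagrange.
The subgroups of order 2 are: {(0,0), (0,1)}.
So G has 1 subgroup of order 2.

1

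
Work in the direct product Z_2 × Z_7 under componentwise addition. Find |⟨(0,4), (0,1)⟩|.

7

|⟨(0,4)⟩| = 7 and |⟨(0,1)⟩| = 7, so |H| is a multiple of lcm(7, 7) = 7 and divides |G| = 14.
Closing under the operation: H = {(0,0), (0,1), (0,2), (0,3), (0,4), (0,5), (0,6)}, so |H| = 7.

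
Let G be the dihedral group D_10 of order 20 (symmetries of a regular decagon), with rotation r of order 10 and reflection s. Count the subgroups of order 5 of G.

1

|G| = 20 and 5 | 20, so subgroups of order 5 are possible by Lagrange.
The subgroups of order 5 are: {e, r^2, r^4, r^6, r^8}.
So G has 1 subgroup of order 5.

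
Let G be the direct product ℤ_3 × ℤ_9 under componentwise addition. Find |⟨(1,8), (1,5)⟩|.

|⟨(1,8)⟩| = 9 and |⟨(1,5)⟩| = 9, so |H| is a multiple of lcm(9, 9) = 9 and divides |G| = 27.
Closing under the operation: H = {(0,0), (0,3), (0,6), (1,2), (1,5), (1,8), (2,1), (2,4), (2,7)}, so |H| = 9.

9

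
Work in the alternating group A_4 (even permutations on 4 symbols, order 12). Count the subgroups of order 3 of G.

4

|G| = 12 and 3 | 12, so subgroups of order 3 are possible by Lagrange.
The subgroups of order 3 are: {e, (1 2 3), (1 3 2)}; {e, (1 2 4), (1 4 2)}; {e, (1 3 4), (1 4 3)}; {e, (2 3 4), (2 4 3)}.
So G has 4 subgroups of order 3.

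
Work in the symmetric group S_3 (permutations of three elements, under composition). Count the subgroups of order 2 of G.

3

|G| = 6 and 2 | 6, so subgroups of order 2 are possible by Lagrange.
The subgroups of order 2 are: {e, (1 2)}; {e, (1 3)}; {e, (2 3)}.
So G has 3 subgroups of order 2.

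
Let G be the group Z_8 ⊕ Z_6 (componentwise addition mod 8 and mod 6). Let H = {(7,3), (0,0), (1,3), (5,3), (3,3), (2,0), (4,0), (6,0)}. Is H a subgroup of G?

Yes

|H| = 8 divides |G| = 48, consistent with Lagrange.
H contains the identity, every element's inverse is in H, and H is closed under +: it is a subgroup.
In fact H = ⟨(7,3)⟩.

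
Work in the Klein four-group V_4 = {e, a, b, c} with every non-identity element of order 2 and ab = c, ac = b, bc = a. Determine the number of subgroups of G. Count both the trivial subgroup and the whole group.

5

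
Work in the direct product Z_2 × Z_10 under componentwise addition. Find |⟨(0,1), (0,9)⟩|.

10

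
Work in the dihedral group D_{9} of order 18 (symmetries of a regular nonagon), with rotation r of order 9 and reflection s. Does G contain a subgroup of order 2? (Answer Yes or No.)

2 | 18. A subgroup of order 2 is {e, r^2s}.

Yes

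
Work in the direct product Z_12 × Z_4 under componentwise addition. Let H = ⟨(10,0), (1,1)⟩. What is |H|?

24

|⟨(10,0)⟩| = 6 and |⟨(1,1)⟩| = 12, so |H| is a multiple of lcm(6, 12) = 12 and divides |G| = 48.
Closing under the operation: H = {(0,0), (0,2), (1,1), (1,3), (2,0), (2,2), (3,1), (3,3), (4,0), (4,2), (5,1), (5,3), (6,0), (6,2), (7,1), (7,3), (8,0), (8,2), (9,1), (9,3), (10,0), (10,2), (11,1), (11,3)}, so |H| = 24.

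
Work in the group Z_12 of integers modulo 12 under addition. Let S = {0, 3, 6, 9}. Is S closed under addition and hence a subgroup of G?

|S| = 4 divides |G| = 12, consistent with Lagrange.
S contains the identity, every element's inverse is in S, and S is closed under +: it is a subgroup.
In fact S = ⟨9⟩.

Yes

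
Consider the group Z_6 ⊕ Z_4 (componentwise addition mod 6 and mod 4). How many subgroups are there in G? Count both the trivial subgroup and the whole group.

16

|G| = 24, so by Lagrange every subgroup order divides 24. Divisors: 1, 2, 3, 4, 6, 8, 12, 24.
Subgroups by order — order 1: 1; order 2: 3; order 3: 1; order 4: 3; order 6: 3; order 8: 1; order 12: 3; order 24: 1.
Total: 1 + 3 + 1 + 3 + 3 + 1 + 3 + 1 = 16.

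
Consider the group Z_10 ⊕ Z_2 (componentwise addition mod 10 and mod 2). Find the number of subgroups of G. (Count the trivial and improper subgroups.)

|G| = 20, so by Lagrange every subgroup order divides 20. Divisors: 1, 2, 4, 5, 10, 20.
Subgroups by order — order 1: 1; order 2: 3; order 4: 1; order 5: 1; order 10: 3; order 20: 1.
Total: 1 + 3 + 1 + 1 + 3 + 1 = 10.

10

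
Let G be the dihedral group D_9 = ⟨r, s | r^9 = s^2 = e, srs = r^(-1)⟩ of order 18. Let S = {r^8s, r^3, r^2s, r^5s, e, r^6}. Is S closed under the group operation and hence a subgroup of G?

|S| = 6 divides |G| = 18, consistent with Lagrange.
S contains the identity, every element's inverse is in S, and S is closed under ·: it is a subgroup.

Yes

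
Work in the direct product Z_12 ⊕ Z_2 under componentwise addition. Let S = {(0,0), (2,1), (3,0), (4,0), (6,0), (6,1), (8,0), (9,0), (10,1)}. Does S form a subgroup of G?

No

|S| = 9 does not divide |G| = 24, so by Lagrange S is not a subgroup.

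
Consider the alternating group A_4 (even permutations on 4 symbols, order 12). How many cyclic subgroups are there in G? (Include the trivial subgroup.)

8

Each element a generates a cyclic subgroup ⟨a⟩; distinct elements may generate the same one (a cyclic group of order d has φ(d) generators).
Cyclic subgroups by order — order 1: 1; order 2: 3; order 3: 4.
Total: 8.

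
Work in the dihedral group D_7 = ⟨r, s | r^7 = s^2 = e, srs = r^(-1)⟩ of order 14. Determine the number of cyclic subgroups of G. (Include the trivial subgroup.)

9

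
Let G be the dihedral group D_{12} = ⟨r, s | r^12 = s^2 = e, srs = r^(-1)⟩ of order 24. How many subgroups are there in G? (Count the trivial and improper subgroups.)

34

|G| = 24, so by Lagrange every subgroup order divides 24. Divisors: 1, 2, 3, 4, 6, 8, 12, 24.
Subgroups by order — order 1: 1; order 2: 13; order 3: 1; order 4: 7; order 6: 5; order 8: 3; order 12: 3; order 24: 1.
Total: 1 + 13 + 1 + 7 + 5 + 3 + 3 + 1 = 34.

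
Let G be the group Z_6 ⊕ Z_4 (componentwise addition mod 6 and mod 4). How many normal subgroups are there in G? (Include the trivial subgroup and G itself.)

16

G is abelian, so every subgroup is normal.
G has 16 subgroups in total, hence 16 normal subgroups.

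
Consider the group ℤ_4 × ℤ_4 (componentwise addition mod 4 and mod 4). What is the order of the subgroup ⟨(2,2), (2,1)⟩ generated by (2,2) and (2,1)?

|⟨(2,2)⟩| = 2 and |⟨(2,1)⟩| = 4, so |H| is a multiple of lcm(2, 4) = 4 and divides |G| = 16.
Closing under the operation: H = {(0,0), (0,1), (0,2), (0,3), (2,0), (2,1), (2,2), (2,3)}, so |H| = 8.

8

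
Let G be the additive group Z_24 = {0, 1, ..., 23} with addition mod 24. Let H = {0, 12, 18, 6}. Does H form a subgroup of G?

Yes

|H| = 4 divides |G| = 24, consistent with Lagrange.
H contains the identity, every element's inverse is in H, and H is closed under +: it is a subgroup.
In fact H = ⟨18⟩.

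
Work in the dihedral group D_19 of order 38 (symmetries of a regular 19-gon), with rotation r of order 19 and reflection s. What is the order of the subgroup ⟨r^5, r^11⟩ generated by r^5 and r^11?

19

|⟨r^5⟩| = 19 and |⟨r^11⟩| = 19, so |H| is a multiple of lcm(19, 19) = 19 and divides |G| = 38.
Closing under the operation: H = {e, r, r^2, r^3, r^4, r^5, r^6, r^7, r^8, r^9, r^10, r^11, r^12, r^13, r^14, r^15, r^16, r^17, r^18}, so |H| = 19.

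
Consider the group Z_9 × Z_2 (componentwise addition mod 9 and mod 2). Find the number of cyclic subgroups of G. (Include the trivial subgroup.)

A cyclic subgroup of order d is generated by each of its φ(d) elements of order d, so the cyclic subgroups of order d number (#elements of order d)/φ(d).
Cyclic subgroups by order — order 1: 1; order 2: 1; order 3: 1; order 6: 1; order 9: 1; order 18: 1.
Total: 6.

6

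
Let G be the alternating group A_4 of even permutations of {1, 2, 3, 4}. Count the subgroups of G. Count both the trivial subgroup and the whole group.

10

|G| = 12, so by Lagrange every subgroup order divides 12. Divisors: 1, 2, 3, 4, 6, 12.
Subgroups by order — order 1: 1; order 2: 3; order 3: 4; order 4: 1; order 6: 0; order 12: 1.
Total: 1 + 3 + 4 + 1 + 0 + 1 = 10.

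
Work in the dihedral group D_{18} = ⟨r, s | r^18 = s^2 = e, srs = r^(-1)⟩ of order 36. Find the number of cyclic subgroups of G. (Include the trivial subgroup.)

A cyclic subgroup of order d is generated by each of its φ(d) elements of order d, so the cyclic subgroups of order d number (#elements of order d)/φ(d).
Cyclic subgroups by order — order 1: 1; order 2: 19; order 3: 1; order 6: 1; order 9: 1; order 18: 1.
Total: 24.

24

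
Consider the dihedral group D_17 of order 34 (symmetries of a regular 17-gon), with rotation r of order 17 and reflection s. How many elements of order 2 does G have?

17

Enumerating element orders in G gives 17 elements of order 2.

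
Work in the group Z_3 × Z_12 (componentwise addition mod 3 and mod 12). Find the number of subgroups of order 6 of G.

|G| = 36 and 6 | 36, so subgroups of order 6 are possible by Lagrange.
The subgroups of order 6 are: {(0,0), (0,2), (0,4), (0,6), (0,8), (0,10)}; {(0,0), (0,6), (1,0), (1,6), (2,0), (2,6)}; {(0,0), (0,6), (1,4), (1,10), (2,2), (2,8)}; {(0,0), (0,6), (1,2), (1,8), (2,4), (2,10)}.
So G has 4 subgroups of order 6.

4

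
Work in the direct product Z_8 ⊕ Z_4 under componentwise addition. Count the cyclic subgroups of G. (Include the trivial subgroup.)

A cyclic subgroup of order d is generated by each of its φ(d) elements of order d, so the cyclic subgroups of order d number (#elements of order d)/φ(d).
Cyclic subgroups by order — order 1: 1; order 2: 3; order 4: 6; order 8: 4.
Total: 14.

14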